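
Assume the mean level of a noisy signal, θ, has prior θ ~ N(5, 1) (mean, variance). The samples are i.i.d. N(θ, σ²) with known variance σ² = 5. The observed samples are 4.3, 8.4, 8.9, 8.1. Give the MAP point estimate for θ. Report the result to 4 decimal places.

n = 4; x̄ = (4.3 + 8.4 + 8.9 + 8.1)/4 = 29.7/4 = 7.425.
For a Normal prior and Normal likelihood with known variance, the posterior is Normal; its mode equals its mean, the precision-weighted average.
Prior precision 1/σ₀² = 1/1 = 1; data precision n/σ² = 4/5 = 0.8.
θ̂ = (1·5 + 0.8·7.425) / (1 + 0.8) = 10.94/1.8 = 547/90 ≈ 6.0778.

θ̂_MAP = 6.0778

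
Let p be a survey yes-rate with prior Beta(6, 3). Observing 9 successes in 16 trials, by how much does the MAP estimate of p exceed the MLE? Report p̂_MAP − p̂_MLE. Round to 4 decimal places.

Posterior is Beta(15, 10); MAP = (15−1)/(25−2) = 14/23 ≈ 0.60870.
MLE ignores the prior: p̂_MLE = k/n = 9/16 ≈ 0.56250.
Difference = 14/23 − 9/16 = 17/368 ≈ 0.0462.

MAP − MLE = 0.0462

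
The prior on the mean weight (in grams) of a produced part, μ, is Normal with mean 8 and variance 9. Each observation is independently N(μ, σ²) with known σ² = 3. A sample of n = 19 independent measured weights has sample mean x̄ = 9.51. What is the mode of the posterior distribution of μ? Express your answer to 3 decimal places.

μ̂_MAP = 9.484

n = 19, x̄ = 9.51.
For a Normal prior and Normal likelihood with known variance, the posterior is Normal; its mode equals its mean, the precision-weighted average.
Prior precision 1/σ₀² = 1/9; data precision n/σ² = 19/3.
μ̂ = ((1/9)·8 + (19/3)·9.51) / (1/9 + 19/3) = (55007/900)/(58/9) = 55007/5800 ≈ 9.484.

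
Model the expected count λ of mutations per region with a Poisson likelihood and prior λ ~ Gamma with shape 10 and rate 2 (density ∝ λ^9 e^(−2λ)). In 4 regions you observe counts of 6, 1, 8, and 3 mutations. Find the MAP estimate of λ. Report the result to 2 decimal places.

Σxᵢ = 6+1+8+3 = 18, with n = 4.
Posterior ∝ λ^9e^(−2λ) · λ^18e^(−4λ) = λ^27e^(−6λ), i.e. Gamma(shape=28, rate=6).
The mode of a Gamma(a, b) with a ≥ 1 (shape–rate) is (a−1)/b = 27/6 ≈ 4.50.

λ̂_MAP = 4.50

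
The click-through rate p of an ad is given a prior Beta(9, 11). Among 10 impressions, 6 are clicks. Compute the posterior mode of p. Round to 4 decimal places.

Prior: Beta(9, 11).
Data: 6 successes in 10 trials. The binomial likelihood contributes p^6(1−p)^4, so the posterior is Beta(9+6, 11+4) = Beta(15, 15).
For Beta(a, b) with a, b > 1 the mode is (a−1)/(a+b−2) = 14/28 ≈ 0.5000.

p̂_MAP = 0.5000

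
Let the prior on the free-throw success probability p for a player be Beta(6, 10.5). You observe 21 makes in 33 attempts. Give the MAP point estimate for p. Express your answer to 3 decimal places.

Prior: Beta(6, 10.5).
Data: 21 successes in 33 trials. The binomial likelihood contributes p^21(1−p)^12, so the posterior is Beta(6+21, 10.5+12) = Beta(27, 22.5).
For Beta(a, b) with a, b > 1 the mode is (a−1)/(a+b−2) = 26/47.5 ≈ 0.547.

p̂_MAP = 0.547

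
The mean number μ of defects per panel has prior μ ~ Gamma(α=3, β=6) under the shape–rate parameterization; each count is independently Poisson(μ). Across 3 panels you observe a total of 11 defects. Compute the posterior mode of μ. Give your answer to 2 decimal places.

Σxᵢ = 11, n = 3.
Posterior ∝ μ^2e^(−6μ) · μ^11e^(−3μ) = μ^13e^(−9μ), i.e. Gamma(shape=14, rate=9).
The mode of a Gamma(a, b) with a ≥ 1 (shape–rate) is (a−1)/b = 13/9 ≈ 1.44.

μ̂_MAP = 1.44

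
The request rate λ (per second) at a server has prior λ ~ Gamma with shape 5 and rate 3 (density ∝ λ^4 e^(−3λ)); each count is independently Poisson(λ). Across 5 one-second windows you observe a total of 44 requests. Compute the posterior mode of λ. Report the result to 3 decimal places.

λ̂_MAP = 6.000

Σxᵢ = 44, n = 5.
Posterior ∝ λ^4e^(−3λ) · λ^44e^(−5λ) = λ^48e^(−8λ), i.e. Gamma(shape=49, rate=8).
The mode of a Gamma(a, b) with a ≥ 1 (shape–rate) is (a−1)/b = 48/8 ≈ 6.000.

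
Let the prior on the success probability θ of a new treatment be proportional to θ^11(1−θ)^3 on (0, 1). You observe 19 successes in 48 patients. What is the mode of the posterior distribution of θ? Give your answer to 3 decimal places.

The prior density ∝ θ^11(1−θ)^3 is the kernel of Beta(12, 4).
Data: 19 successes in 48 trials. The binomial likelihood contributes θ^19(1−θ)^29, so the posterior is Beta(12+19, 4+29) = Beta(31, 33).
For Beta(a, b) with a, b > 1 the mode is (a−1)/(a+b−2) = 30/62 ≈ 0.484.

θ̂_MAP = 0.484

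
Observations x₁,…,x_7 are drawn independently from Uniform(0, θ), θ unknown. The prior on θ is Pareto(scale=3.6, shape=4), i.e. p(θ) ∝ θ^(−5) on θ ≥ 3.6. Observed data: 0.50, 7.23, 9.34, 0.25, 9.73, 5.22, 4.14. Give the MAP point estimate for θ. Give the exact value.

The Uniform(0, θ) likelihood is θ^(−n) for θ ≥ max(xᵢ), zero otherwise. Here max(xᵢ) = 9.73.
Posterior ∝ θ^(−5) · θ^(−7) = θ^(−12) on θ ≥ max(3.6, 9.73) = 9.73.
This density is strictly decreasing in θ, so the posterior mode lies at the lower boundary of the support.

θ̂_MAP = 9.73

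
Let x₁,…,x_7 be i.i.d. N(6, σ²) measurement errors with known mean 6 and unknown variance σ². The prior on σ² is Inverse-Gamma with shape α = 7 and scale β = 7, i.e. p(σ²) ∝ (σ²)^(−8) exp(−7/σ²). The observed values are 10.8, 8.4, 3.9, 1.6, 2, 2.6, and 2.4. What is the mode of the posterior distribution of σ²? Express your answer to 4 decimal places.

σ̂²_MAP = 4.6561

Sum of squared deviations about the known mean: SS = (10.8−6)² + (8.4−6)² + (3.9−6)² + (1.6−6)² + (2−6)² + (2.6−6)² + (2.4−6)² = 93.09.
The Normal likelihood contributes (σ²)^(−n/2) exp(−SS/(2σ²)), so the posterior is Inverse-Gamma(α + n/2, β + SS/2) = Inverse-Gamma(10.5, 53.545).
The mode of Inverse-Gamma(a, b) is b/(a+1) = 53.545/11.5 ≈ 4.6561.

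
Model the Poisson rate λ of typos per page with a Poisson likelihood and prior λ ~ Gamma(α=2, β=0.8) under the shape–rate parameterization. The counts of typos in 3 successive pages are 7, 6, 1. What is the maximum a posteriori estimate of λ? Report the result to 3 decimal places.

Σxᵢ = 7+6+1 = 14, with n = 3.
Posterior ∝ λe^(−0.8λ) · λ^14e^(−3λ) = λ^15e^(−3.8λ), i.e. Gamma(shape=16, rate=3.8).
The mode of a Gamma(a, b) with a ≥ 1 (shape–rate) is (a−1)/b = 15/3.8 ≈ 3.947.

λ̂_MAP = 3.947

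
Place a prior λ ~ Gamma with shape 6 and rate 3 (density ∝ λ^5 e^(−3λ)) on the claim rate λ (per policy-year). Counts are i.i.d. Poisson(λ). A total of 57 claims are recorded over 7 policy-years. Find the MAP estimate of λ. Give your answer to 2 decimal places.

Σxᵢ = 57, n = 7.
Posterior ∝ λ^5e^(−3λ) · λ^57e^(−7λ) = λ^62e^(−10λ), i.e. Gamma(shape=63, rate=10).
The mode of a Gamma(a, b) with a ≥ 1 (shape–rate) is (a−1)/b = 62/10 ≈ 6.20.

λ̂_MAP = 6.20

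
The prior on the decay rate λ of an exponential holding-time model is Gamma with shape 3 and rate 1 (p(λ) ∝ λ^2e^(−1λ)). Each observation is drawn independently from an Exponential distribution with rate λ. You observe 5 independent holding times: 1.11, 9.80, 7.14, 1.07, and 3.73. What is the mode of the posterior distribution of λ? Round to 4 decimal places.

λ̂_MAP = 0.2935

The Exponential(rate=λ) likelihood is ∝ λ^n e^(−λΣtᵢ). Here n = 5 and Σtᵢ = 1.11 + 9.80 + 7.14 + 1.07 + 3.73 = 22.85.
Posterior ∝ λ^2e^(−1λ) · λ^5e^(−22.85λ) = λ^7e^(−23.85λ), i.e. Gamma(8, 23.85).
Mode = (a−1)/b = 7/23.85 ≈ 0.2935.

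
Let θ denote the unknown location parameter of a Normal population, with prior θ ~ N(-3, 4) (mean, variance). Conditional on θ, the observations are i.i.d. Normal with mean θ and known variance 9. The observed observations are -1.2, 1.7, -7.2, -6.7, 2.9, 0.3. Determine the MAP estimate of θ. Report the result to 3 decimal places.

n = 6; x̄ = ((-1.2) + 1.7 + (-7.2) + (-6.7) + 2.9 + 0.3)/6 = -10.2/6 = -1.7.
For a Normal prior and Normal likelihood with known variance, the posterior is Normal; its mode equals its mean, the precision-weighted average.
Prior precision 1/σ₀² = 1/4 = 0.25; data precision n/σ² = 6/9 = 2/3.
θ̂ = (0.25·(-3) + (2/3)·(-1.7)) / (0.25 + 2/3) = (-113/60)/(11/12) = -113/55 ≈ -2.055.

θ̂_MAP = -2.055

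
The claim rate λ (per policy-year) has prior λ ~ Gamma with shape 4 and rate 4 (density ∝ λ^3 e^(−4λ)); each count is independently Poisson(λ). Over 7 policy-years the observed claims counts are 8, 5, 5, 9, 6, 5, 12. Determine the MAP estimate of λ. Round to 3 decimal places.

λ̂_MAP = 4.818

Σxᵢ = 8+5+5+9+6+5+12 = 50, with n = 7.
Posterior ∝ λ^3e^(−4λ) · λ^50e^(−7λ) = λ^53e^(−11λ), i.e. Gamma(shape=54, rate=11).
The mode of a Gamma(a, b) with a ≥ 1 (shape–rate) is (a−1)/b = 53/11 ≈ 4.818.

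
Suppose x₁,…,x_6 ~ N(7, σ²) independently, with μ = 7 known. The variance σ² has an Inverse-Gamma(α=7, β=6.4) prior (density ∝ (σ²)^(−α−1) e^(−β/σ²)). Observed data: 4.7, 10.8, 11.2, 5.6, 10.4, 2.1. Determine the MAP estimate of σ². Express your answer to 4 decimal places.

σ̂²_MAP = 3.9864

Sum of squared deviations about the known mean: SS = (4.7−7)² + (10.8−7)² + (11.2−7)² + (5.6−7)² + (10.4−7)² + (2.1−7)² = 74.9.
The Normal likelihood contributes (σ²)^(−n/2) exp(−SS/(2σ²)), so the posterior is Inverse-Gamma(α + n/2, β + SS/2) = Inverse-Gamma(10, 43.85).
The mode of Inverse-Gamma(a, b) is b/(a+1) = 43.85/11 ≈ 3.9864.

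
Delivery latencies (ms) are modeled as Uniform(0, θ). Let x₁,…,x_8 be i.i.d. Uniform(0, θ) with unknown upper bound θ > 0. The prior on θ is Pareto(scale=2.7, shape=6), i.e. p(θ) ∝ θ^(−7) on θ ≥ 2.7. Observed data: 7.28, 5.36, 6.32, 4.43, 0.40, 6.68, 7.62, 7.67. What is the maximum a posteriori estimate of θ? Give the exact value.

The Uniform(0, θ) likelihood is θ^(−n) for θ ≥ max(xᵢ), zero otherwise. Here max(xᵢ) = 7.67.
Posterior ∝ θ^(−7) · θ^(−8) = θ^(−15) on θ ≥ max(2.7, 7.67) = 7.67.
This density is strictly decreasing in θ, so the posterior mode lies at the lower boundary of the support.

θ̂_MAP = 7.67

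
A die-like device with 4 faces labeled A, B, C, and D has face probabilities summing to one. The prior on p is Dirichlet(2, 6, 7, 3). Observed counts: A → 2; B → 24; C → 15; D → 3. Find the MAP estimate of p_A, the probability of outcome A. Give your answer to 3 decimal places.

MAP estimate of p_A = 0.052

The posterior is Dirichlet(αᵢ + nᵢ) = Dirichlet(4, 30, 22, 6).
For a Dirichlet(a₁,…,a_K) with all aᵢ > 1, the mode has j-th component (aⱼ − 1)/(Σaᵢ − K).
Here Σaᵢ = 62 and K = 4, so p_A = (4 − 1)/(62 − 4) = 3/58 ≈ 0.052.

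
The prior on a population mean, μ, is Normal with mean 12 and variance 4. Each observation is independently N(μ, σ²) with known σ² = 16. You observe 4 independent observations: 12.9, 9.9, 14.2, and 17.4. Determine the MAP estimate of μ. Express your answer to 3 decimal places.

n = 4; x̄ = (12.9 + 9.9 + 14.2 + 17.4)/4 = 54.4/4 = 13.6.
For a Normal prior and Normal likelihood with known variance, the posterior is Normal; its mode equals its mean, the precision-weighted average.
Prior precision 1/σ₀² = 1/4 = 0.25; data precision n/σ² = 4/16 = 0.25.
μ̂ = (0.25·12 + 0.25·13.6) / (0.25 + 0.25) = 6.4/0.5 = 12.800.

μ̂_MAP = 12.800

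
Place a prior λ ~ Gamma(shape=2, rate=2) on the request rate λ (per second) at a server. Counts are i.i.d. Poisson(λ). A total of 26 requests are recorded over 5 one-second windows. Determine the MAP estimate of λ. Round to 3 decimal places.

λ̂_MAP = 3.857

Σxᵢ = 26, n = 5.
Posterior ∝ λe^(−2λ) · λ^26e^(−5λ) = λ^27e^(−7λ), i.e. Gamma(shape=28, rate=7).
The mode of a Gamma(a, b) with a ≥ 1 (shape–rate) is (a−1)/b = 27/7 ≈ 3.857.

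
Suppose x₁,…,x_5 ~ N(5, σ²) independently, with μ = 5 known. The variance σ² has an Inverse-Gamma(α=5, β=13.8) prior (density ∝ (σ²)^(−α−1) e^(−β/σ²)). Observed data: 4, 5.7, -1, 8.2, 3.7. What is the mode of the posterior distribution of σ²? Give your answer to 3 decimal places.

σ̂²_MAP = 4.531

Sum of squared deviations about the known mean: SS = (4−5)² + (5.7−5)² + (-1−5)² + (8.2−5)² + (3.7−5)² = 49.42.
The Normal likelihood contributes (σ²)^(−n/2) exp(−SS/(2σ²)), so the posterior is Inverse-Gamma(α + n/2, β + SS/2) = Inverse-Gamma(7.5, 38.51).
The mode of Inverse-Gamma(a, b) is b/(a+1) = 38.51/8.5 ≈ 4.531.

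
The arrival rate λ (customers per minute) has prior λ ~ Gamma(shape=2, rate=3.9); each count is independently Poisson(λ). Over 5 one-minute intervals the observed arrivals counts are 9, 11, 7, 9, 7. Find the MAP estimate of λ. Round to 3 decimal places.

Σxᵢ = 9+11+7+9+7 = 43, with n = 5.
Posterior ∝ λe^(−3.9λ) · λ^43e^(−5λ) = λ^44e^(−8.9λ), i.e. Gamma(shape=45, rate=8.9).
The mode of a Gamma(a, b) with a ≥ 1 (shape–rate) is (a−1)/b = 44/8.9 ≈ 4.944.

λ̂_MAP = 4.944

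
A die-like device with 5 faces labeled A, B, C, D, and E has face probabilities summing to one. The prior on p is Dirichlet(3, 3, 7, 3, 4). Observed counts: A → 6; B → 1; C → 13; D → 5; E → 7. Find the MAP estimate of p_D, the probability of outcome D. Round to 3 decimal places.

MAP estimate of p_D = 0.149

The posterior is Dirichlet(αᵢ + nᵢ) = Dirichlet(9, 4, 20, 8, 11).
For a Dirichlet(a₁,…,a_K) with all aᵢ > 1, the mode has j-th component (aⱼ − 1)/(Σaᵢ − K).
Here Σaᵢ = 52 and K = 5, so p_D = (8 − 1)/(52 − 5) = 7/47 ≈ 0.149.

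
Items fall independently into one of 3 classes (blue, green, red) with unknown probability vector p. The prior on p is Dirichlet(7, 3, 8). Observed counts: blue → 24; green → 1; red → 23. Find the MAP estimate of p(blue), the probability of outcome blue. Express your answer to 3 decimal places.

MAP estimate of p(blue) = 0.476

The posterior is Dirichlet(αᵢ + nᵢ) = Dirichlet(31, 4, 31).
For a Dirichlet(a₁,…,a_K) with all aᵢ > 1, the mode has j-th component (aⱼ − 1)/(Σaᵢ − K).
Here Σaᵢ = 66 and K = 3, so p(blue) = (31 − 1)/(66 − 3) = 30/63 ≈ 0.476.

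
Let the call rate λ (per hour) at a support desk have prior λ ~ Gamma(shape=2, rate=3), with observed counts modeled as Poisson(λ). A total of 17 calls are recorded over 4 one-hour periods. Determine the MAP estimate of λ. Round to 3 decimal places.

Σxᵢ = 17, n = 4.
Posterior ∝ λe^(−3λ) · λ^17e^(−4λ) = λ^18e^(−7λ), i.e. Gamma(shape=19, rate=7).
The mode of a Gamma(a, b) with a ≥ 1 (shape–rate) is (a−1)/b = 18/7 ≈ 2.571.

λ̂_MAP = 2.571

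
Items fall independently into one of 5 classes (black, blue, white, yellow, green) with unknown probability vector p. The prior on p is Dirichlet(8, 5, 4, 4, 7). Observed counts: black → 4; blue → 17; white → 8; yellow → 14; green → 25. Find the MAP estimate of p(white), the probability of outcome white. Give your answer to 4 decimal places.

MAP estimate of p(white) = 0.1209

The posterior is Dirichlet(αᵢ + nᵢ) = Dirichlet(12, 22, 12, 18, 32).
For a Dirichlet(a₁,…,a_K) with all aᵢ > 1, the mode has j-th component (aⱼ − 1)/(Σaᵢ − K).
Here Σaᵢ = 96 and K = 5, so p(white) = (12 − 1)/(96 − 5) = 11/91 ≈ 0.1209.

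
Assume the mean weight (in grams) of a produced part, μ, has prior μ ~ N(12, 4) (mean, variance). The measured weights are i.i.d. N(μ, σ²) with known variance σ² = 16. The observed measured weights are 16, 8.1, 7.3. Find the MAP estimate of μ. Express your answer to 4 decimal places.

μ̂_MAP = 11.3429

n = 3; x̄ = (16 + 8.1 + 7.3)/3 = 31.4/3 = 157/15 ≈ 10.4667.
For a Normal prior and Normal likelihood with known variance, the posterior is Normal; its mode equals its mean, the precision-weighted average.
Prior precision 1/σ₀² = 1/4 = 0.25; data precision n/σ² = 3/16 = 0.1875.
μ̂ = (0.25·12 + 0.1875·(157/15)) / (0.25 + 0.1875) = 4.9625/0.4375 = 397/35 ≈ 11.3429.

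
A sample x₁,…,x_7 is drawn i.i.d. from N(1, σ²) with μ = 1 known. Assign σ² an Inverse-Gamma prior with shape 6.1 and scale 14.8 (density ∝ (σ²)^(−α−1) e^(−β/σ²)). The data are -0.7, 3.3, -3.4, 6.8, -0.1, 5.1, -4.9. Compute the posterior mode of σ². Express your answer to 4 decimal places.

σ̂²_MAP = 6.7741

Sum of squared deviations about the known mean: SS = (-0.7−1)² + (3.3−1)² + (-3.4−1)² + (6.8−1)² + (-0.1−1)² + (5.1−1)² + (-4.9−1)² = 114.01.
The Normal likelihood contributes (σ²)^(−n/2) exp(−SS/(2σ²)), so the posterior is Inverse-Gamma(α + n/2, β + SS/2) = Inverse-Gamma(9.6, 71.805).
The mode of Inverse-Gamma(a, b) is b/(a+1) = 71.805/10.6 ≈ 6.7741.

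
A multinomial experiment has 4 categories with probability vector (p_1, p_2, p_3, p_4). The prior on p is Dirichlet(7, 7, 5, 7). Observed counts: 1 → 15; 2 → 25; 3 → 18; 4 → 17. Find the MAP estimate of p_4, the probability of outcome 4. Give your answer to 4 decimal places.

The posterior is Dirichlet(αᵢ + nᵢ) = Dirichlet(22, 32, 23, 24).
For a Dirichlet(a₁,…,a_K) with all aᵢ > 1, the mode has j-th component (aⱼ − 1)/(Σaᵢ − K).
Here Σaᵢ = 101 and K = 4, so p_4 = (24 − 1)/(101 − 4) = 23/97 ≈ 0.2371.

MAP estimate: 0.2371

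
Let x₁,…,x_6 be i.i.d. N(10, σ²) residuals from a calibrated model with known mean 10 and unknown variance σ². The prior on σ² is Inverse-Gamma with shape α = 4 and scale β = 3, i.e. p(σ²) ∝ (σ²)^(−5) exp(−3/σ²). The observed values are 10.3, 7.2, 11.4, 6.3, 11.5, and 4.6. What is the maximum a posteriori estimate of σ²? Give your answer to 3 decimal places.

σ̂²_MAP = 3.812

Sum of squared deviations about the known mean: SS = (10.3−10)² + (7.2−10)² + (11.4−10)² + (6.3−10)² + (11.5−10)² + (4.6−10)² = 54.99.
The Normal likelihood contributes (σ²)^(−n/2) exp(−SS/(2σ²)), so the posterior is Inverse-Gamma(α + n/2, β + SS/2) = Inverse-Gamma(7, 30.495).
The mode of Inverse-Gamma(a, b) is b/(a+1) = 30.495/8 ≈ 3.812.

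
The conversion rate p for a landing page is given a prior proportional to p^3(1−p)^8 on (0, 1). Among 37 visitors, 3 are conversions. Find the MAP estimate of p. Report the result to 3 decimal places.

The prior density ∝ p^3(1−p)^8 is the kernel of Beta(4, 9).
Data: 3 successes in 37 trials. The binomial likelihood contributes p^3(1−p)^34, so the posterior is Beta(4+3, 9+34) = Beta(7, 43).
For Beta(a, b) with a, b > 1 the mode is (a−1)/(a+b−2) = 6/48 ≈ 0.125.

p̂_MAP = 0.125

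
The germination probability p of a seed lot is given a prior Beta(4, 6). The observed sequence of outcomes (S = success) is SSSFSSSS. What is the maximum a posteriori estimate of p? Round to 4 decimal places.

p̂_MAP = 0.6250

Prior: Beta(4, 6).
Data: 7 successes in 8 trials (from the sequence). The binomial likelihood contributes p^7(1−p)^1, so the posterior is Beta(4+7, 6+1) = Beta(11, 7).
For Beta(a, b) with a, b > 1 the mode is (a−1)/(a+b−2) = 10/16 ≈ 0.6250.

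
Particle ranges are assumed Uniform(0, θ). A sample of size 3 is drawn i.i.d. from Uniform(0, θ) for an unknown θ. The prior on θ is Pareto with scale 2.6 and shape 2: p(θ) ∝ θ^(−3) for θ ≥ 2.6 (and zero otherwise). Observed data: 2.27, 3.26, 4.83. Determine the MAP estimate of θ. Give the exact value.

θ̂_MAP = 4.83

The Uniform(0, θ) likelihood is θ^(−n) for θ ≥ max(xᵢ), zero otherwise. Here max(xᵢ) = 4.83.
Posterior ∝ θ^(−3) · θ^(−3) = θ^(−6) on θ ≥ max(2.6, 4.83) = 4.83.
This density is strictly decreasing in θ, so the posterior mode lies at the lower boundary of the support.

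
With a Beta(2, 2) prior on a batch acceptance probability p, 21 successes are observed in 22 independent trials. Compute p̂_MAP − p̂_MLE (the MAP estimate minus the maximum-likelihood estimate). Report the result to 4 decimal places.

MAP − MLE = -0.0379

Posterior is Beta(23, 3); MAP = (23−1)/(26−2) = 22/24 ≈ 0.91667.
MLE ignores the prior: p̂_MLE = k/n = 21/22 ≈ 0.95455.
Difference = 22/24 − 21/22 = -5/132 ≈ -0.0379.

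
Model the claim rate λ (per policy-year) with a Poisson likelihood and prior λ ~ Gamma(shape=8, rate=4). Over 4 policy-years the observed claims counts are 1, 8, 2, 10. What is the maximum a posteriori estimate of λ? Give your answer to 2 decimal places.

Σxᵢ = 1+8+2+10 = 21, with n = 4.
Posterior ∝ λ^7e^(−4λ) · λ^21e^(−4λ) = λ^28e^(−8λ), i.e. Gamma(shape=29, rate=8).
The mode of a Gamma(a, b) with a ≥ 1 (shape–rate) is (a−1)/b = 28/8 ≈ 3.50.

λ̂_MAP = 3.50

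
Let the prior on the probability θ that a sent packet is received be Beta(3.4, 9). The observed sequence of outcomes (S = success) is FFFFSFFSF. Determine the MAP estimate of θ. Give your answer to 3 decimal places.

Prior: Beta(3.4, 9).
Data: 2 successes in 9 trials (from the sequence). The binomial likelihood contributes θ^2(1−θ)^7, so the posterior is Beta(3.4+2, 9+7) = Beta(5.4, 16).
For Beta(a, b) with a, b > 1 the mode is (a−1)/(a+b−2) = 4.4/19.4 ≈ 0.227.

θ̂_MAP = 0.227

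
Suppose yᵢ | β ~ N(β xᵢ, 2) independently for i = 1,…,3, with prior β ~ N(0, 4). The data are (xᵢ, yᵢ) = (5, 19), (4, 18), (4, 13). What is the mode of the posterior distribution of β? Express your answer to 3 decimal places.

log p(β | y) = −Σ(yᵢ − βxᵢ)²/(2·2) − β²/(2·4) + const.
Setting the derivative to zero: Σxᵢ(yᵢ − βxᵢ)/2 − β/4 = 0, so β = Σxᵢyᵢ / (Σxᵢ² + σ²/τ²).
Σxᵢyᵢ = 5·19 + 4·18 + 4·13 = 219; Σxᵢ² = 57; σ²/τ² = 0.5.
β̂_MAP = 219 / (57 + 0.5) = 219/57.5 ≈ 3.809.

β̂_MAP = 3.809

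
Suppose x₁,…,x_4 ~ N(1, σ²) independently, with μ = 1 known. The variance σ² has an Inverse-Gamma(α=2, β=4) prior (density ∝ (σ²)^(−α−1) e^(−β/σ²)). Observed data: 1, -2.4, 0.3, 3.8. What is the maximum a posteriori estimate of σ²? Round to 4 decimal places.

Sum of squared deviations about the known mean: SS = (1−1)² + (-2.4−1)² + (0.3−1)² + (3.8−1)² = 19.89.
The Normal likelihood contributes (σ²)^(−n/2) exp(−SS/(2σ²)), so the posterior is Inverse-Gamma(α + n/2, β + SS/2) = Inverse-Gamma(4, 13.945).
The mode of Inverse-Gamma(a, b) is b/(a+1) = 13.945/5 ≈ 2.7890.

σ̂²_MAP = 2.7890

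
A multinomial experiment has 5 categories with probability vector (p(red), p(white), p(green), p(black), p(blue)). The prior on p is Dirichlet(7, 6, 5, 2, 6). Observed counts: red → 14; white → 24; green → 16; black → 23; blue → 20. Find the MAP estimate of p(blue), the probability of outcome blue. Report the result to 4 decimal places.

MAP estimate of p(blue) = 0.2119

The posterior is Dirichlet(αᵢ + nᵢ) = Dirichlet(21, 30, 21, 25, 26).
For a Dirichlet(a₁,…,a_K) with all aᵢ > 1, the mode has j-th component (aⱼ − 1)/(Σaᵢ − K).
Here Σaᵢ = 123 and K = 5, so p(blue) = (26 − 1)/(123 − 5) = 25/118 ≈ 0.2119.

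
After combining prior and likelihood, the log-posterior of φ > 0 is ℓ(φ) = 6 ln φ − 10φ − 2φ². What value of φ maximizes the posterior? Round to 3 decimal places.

ℓ'(φ) = 6/φ − 10 − 4φ. Setting this to zero and multiplying by φ: 4φ² + 10φ − 6 = 0.
φ = (−10 + √(10² + 4·4·6)) / (2·4) = (−10 + √196) / 8 = (−10 + 14)/8 = 1/2.
ℓ''(φ) = −6/φ² − 4 < 0, confirming a maximum.

φ̂_MAP = 0.500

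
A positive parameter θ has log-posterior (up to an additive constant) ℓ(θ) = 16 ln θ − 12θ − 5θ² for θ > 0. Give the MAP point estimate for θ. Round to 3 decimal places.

θ̂_MAP = 0.800

ℓ'(θ) = 16/θ − 12 − 10θ. Setting this to zero and multiplying by θ: 10θ² + 12θ − 16 = 0.
θ = (−12 + √(12² + 4·10·16)) / (2·10) = (−12 + √784) / 20 = (−12 + 28)/20 = 4/5.
ℓ''(θ) = −16/θ² − 10 < 0, confirming a maximum.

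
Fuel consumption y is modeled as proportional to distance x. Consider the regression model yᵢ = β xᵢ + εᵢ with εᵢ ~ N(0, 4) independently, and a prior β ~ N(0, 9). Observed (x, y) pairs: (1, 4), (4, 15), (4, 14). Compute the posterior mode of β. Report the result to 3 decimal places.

log p(β | y) = −Σ(yᵢ − βxᵢ)²/(2·4) − β²/(2·9) + const.
Setting the derivative to zero: Σxᵢ(yᵢ − βxᵢ)/4 − β/9 = 0, so β = Σxᵢyᵢ / (Σxᵢ² + σ²/τ²).
Σxᵢyᵢ = 1·4 + 4·15 + 4·14 = 120; Σxᵢ² = 33; σ²/τ² = 4/9.
β̂_MAP = 120 / (33 + 4/9) = 120/(301/9) = 1080/301 ≈ 3.588.

β̂_MAP = 3.588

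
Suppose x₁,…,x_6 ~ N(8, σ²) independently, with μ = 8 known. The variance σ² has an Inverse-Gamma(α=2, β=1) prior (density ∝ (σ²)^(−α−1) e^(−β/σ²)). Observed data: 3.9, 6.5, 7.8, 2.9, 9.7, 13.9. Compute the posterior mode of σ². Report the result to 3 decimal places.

σ̂²_MAP = 7.068

Sum of squared deviations about the known mean: SS = (3.9−8)² + (6.5−8)² + (7.8−8)² + (2.9−8)² + (9.7−8)² + (13.9−8)² = 82.81.
The Normal likelihood contributes (σ²)^(−n/2) exp(−SS/(2σ²)), so the posterior is Inverse-Gamma(α + n/2, β + SS/2) = Inverse-Gamma(5, 42.405).
The mode of Inverse-Gamma(a, b) is b/(a+1) = 42.405/6 ≈ 7.068.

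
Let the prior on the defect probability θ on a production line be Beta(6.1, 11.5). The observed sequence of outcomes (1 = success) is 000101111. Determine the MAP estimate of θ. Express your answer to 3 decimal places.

Prior: Beta(6.1, 11.5).
Data: 5 successes in 9 trials (from the sequence). The binomial likelihood contributes θ^5(1−θ)^4, so the posterior is Beta(6.1+5, 11.5+4) = Beta(11.1, 15.5).
For Beta(a, b) with a, b > 1 the mode is (a−1)/(a+b−2) = 10.1/24.6 ≈ 0.411.

θ̂_MAP = 0.411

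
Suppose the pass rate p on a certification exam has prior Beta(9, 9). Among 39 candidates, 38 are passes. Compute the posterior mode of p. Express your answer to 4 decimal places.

Prior: Beta(9, 9).
Data: 38 successes in 39 trials. The binomial likelihood contributes p^38(1−p)^1, so the posterior is Beta(9+38, 9+1) = Beta(47, 10).
For Beta(a, b) with a, b > 1 the mode is (a−1)/(a+b−2) = 46/55 ≈ 0.8364.

p̂_MAP = 0.8364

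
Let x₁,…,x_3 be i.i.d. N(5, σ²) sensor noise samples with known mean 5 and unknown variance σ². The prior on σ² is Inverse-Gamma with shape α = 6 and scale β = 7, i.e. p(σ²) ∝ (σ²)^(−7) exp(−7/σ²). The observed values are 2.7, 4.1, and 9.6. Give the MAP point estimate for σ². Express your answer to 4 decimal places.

Sum of squared deviations about the known mean: SS = (2.7−5)² + (4.1−5)² + (9.6−5)² = 27.26.
The Normal likelihood contributes (σ²)^(−n/2) exp(−SS/(2σ²)), so the posterior is Inverse-Gamma(α + n/2, β + SS/2) = Inverse-Gamma(7.5, 20.63).
The mode of Inverse-Gamma(a, b) is b/(a+1) = 20.63/8.5 ≈ 2.4271.

σ̂²_MAP = 2.4271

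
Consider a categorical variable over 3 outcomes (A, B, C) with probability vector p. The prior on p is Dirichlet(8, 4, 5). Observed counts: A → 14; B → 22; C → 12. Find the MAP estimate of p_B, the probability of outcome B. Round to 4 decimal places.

MAP estimate of p_B = 0.4032

The posterior is Dirichlet(αᵢ + nᵢ) = Dirichlet(22, 26, 17).
For a Dirichlet(a₁,…,a_K) with all aᵢ > 1, the mode has j-th component (aⱼ − 1)/(Σaᵢ − K).
Here Σaᵢ = 65 and K = 3, so p_B = (26 − 1)/(65 − 3) = 25/62 ≈ 0.4032.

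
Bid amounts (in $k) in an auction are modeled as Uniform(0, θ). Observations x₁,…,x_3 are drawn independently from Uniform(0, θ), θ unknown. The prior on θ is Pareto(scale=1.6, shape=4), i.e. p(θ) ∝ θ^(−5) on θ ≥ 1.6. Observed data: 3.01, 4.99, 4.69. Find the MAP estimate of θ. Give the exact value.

θ̂_MAP = 4.99

The Uniform(0, θ) likelihood is θ^(−n) for θ ≥ max(xᵢ), zero otherwise. Here max(xᵢ) = 4.99.
Posterior ∝ θ^(−5) · θ^(−3) = θ^(−8) on θ ≥ max(1.6, 4.99) = 4.99.
This density is strictly decreasing in θ, so the posterior mode lies at the lower boundary of the support.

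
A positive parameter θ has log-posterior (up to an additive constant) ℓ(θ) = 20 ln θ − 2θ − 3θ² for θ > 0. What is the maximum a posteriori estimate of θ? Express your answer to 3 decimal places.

θ̂_MAP = 1.667

ℓ'(θ) = 20/θ − 2 − 6θ. Setting this to zero and multiplying by θ: 6θ² + 2θ − 20 = 0.
θ = (−2 + √(2² + 4·6·20)) / (2·6) = (−2 + √484) / 12 = (−2 + 22)/12 = 5/3.
ℓ''(θ) = −20/θ² − 6 < 0, confirming a maximum.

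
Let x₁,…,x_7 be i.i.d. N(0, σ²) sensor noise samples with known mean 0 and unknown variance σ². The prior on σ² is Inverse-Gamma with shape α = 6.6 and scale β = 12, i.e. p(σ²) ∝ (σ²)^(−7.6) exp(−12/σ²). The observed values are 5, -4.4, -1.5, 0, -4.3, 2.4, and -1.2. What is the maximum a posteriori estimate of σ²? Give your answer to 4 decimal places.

Sum of squared deviations about the known mean: SS = (5−0)² + (-4.4−0)² + (-1.5−0)² + (0−0)² + (-4.3−0)² + (2.4−0)² + (-1.2−0)² = 72.3.
The Normal likelihood contributes (σ²)^(−n/2) exp(−SS/(2σ²)), so the posterior is Inverse-Gamma(α + n/2, β + SS/2) = Inverse-Gamma(10.1, 48.15).
The mode of Inverse-Gamma(a, b) is b/(a+1) = 48.15/11.1 ≈ 4.3378.

σ̂²_MAP = 4.3378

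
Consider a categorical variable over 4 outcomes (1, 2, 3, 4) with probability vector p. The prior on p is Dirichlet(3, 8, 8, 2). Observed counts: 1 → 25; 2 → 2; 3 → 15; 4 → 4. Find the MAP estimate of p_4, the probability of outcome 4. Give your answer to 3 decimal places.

MAP estimate: 0.079

The posterior is Dirichlet(αᵢ + nᵢ) = Dirichlet(28, 10, 23, 6).
For a Dirichlet(a₁,…,a_K) with all aᵢ > 1, the mode has j-th component (aⱼ − 1)/(Σaᵢ − K).
Here Σaᵢ = 67 and K = 4, so p_4 = (6 − 1)/(67 − 4) = 5/63 ≈ 0.079.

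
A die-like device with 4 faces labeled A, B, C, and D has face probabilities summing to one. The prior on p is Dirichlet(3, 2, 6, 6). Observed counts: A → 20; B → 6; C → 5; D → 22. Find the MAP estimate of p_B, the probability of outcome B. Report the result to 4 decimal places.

MAP estimate of p_B = 0.1061

The posterior is Dirichlet(αᵢ + nᵢ) = Dirichlet(23, 8, 11, 28).
For a Dirichlet(a₁,…,a_K) with all aᵢ > 1, the mode has j-th component (aⱼ − 1)/(Σaᵢ − K).
Here Σaᵢ = 70 and K = 4, so p_B = (8 − 1)/(70 − 4) = 7/66 ≈ 0.1061.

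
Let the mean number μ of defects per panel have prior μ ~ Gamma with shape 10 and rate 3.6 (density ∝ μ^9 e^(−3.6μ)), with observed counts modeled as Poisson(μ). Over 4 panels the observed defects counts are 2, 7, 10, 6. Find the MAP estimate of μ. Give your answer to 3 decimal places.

Σxᵢ = 2+7+10+6 = 25, with n = 4.
Posterior ∝ μ^9e^(−3.6μ) · μ^25e^(−4μ) = μ^34e^(−7.6μ), i.e. Gamma(shape=35, rate=7.6).
The mode of a Gamma(a, b) with a ≥ 1 (shape–rate) is (a−1)/b = 34/7.6 ≈ 4.474.

μ̂_MAP = 4.474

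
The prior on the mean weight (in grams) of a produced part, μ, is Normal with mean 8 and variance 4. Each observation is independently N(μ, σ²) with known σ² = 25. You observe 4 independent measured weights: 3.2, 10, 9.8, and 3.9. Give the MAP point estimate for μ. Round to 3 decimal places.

n = 4; x̄ = (3.2 + 10 + 9.8 + 3.9)/4 = 26.9/4 = 6.725.
For a Normal prior and Normal likelihood with known variance, the posterior is Normal; its mode equals its mean, the precision-weighted average.
Prior precision 1/σ₀² = 1/4 = 0.25; data precision n/σ² = 4/25 = 0.16.
μ̂ = (0.25·8 + 0.16·6.725) / (0.25 + 0.16) = 3.076/0.41 = 1538/205 ≈ 7.502.

μ̂_MAP = 7.502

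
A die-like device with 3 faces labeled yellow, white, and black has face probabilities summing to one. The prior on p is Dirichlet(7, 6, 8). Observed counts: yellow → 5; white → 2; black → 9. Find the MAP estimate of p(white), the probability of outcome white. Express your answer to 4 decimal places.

MAP estimate of p(white) = 0.2059

The posterior is Dirichlet(αᵢ + nᵢ) = Dirichlet(12, 8, 17).
For a Dirichlet(a₁,…,a_K) with all aᵢ > 1, the mode has j-th component (aⱼ − 1)/(Σaᵢ − K).
Here Σaᵢ = 37 and K = 3, so p(white) = (8 − 1)/(37 − 3) = 7/34 ≈ 0.2059.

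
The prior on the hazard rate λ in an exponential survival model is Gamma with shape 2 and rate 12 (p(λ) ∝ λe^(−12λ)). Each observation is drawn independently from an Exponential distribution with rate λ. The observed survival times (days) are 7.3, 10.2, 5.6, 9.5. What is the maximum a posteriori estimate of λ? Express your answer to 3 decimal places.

λ̂_MAP = 0.112

The Exponential(rate=λ) likelihood is ∝ λ^n e^(−λΣtᵢ). Here n = 4 and Σtᵢ = 7.3 + 10.2 + 5.6 + 9.5 = 32.6.
Posterior ∝ λe^(−12λ) · λ^4e^(−32.6λ) = λ^5e^(−44.6λ), i.e. Gamma(6, 44.6).
Mode = (a−1)/b = 5/44.6 ≈ 0.112.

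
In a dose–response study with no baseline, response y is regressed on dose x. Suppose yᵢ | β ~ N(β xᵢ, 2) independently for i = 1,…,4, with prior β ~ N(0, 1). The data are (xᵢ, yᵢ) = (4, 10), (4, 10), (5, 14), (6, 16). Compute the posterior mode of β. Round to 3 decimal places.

β̂_MAP = 2.589

log p(β | y) = −Σ(yᵢ − βxᵢ)²/(2·2) − β²/(2·1) + const.
Setting the derivative to zero: Σxᵢ(yᵢ − βxᵢ)/2 − β/1 = 0, so β = Σxᵢyᵢ / (Σxᵢ² + σ²/τ²).
Σxᵢyᵢ = 4·10 + 4·10 + 5·14 + 6·16 = 246; Σxᵢ² = 93; σ²/τ² = 2.
β̂_MAP = 246 / (93 + 2) = 246/95 ≈ 2.589.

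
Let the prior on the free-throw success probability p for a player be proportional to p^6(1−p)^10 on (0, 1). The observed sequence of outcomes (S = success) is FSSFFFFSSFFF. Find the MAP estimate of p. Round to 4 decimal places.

The prior density ∝ p^6(1−p)^10 is the kernel of Beta(7, 11).
Data: 4 successes in 12 trials (from the sequence). The binomial likelihood contributes p^4(1−p)^8, so the posterior is Beta(7+4, 11+8) = Beta(11, 19).
For Beta(a, b) with a, b > 1 the mode is (a−1)/(a+b−2) = 10/28 ≈ 0.3571.

p̂_MAP = 0.3571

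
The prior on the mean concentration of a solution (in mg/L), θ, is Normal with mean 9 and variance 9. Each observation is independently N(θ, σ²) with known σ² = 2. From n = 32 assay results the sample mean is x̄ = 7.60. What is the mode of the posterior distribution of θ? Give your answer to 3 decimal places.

n = 32, x̄ = 7.60.
For a Normal prior and Normal likelihood with known variance, the posterior is Normal; its mode equals its mean, the precision-weighted average.
Prior precision 1/σ₀² = 1/9; data precision n/σ² = 32/2 = 16.
θ̂ = ((1/9)·9 + 16·7.6) / (1/9 + 16) = 122.6/(145/9) = 5517/725 ≈ 7.610.

θ̂_MAP = 7.610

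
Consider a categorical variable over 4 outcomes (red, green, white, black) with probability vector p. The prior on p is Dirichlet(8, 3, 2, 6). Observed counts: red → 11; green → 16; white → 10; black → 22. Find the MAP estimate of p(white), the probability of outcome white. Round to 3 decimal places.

The posterior is Dirichlet(αᵢ + nᵢ) = Dirichlet(19, 19, 12, 28).
For a Dirichlet(a₁,…,a_K) with all aᵢ > 1, the mode has j-th component (aⱼ − 1)/(Σaᵢ − K).
Here Σaᵢ = 78 and K = 4, so p(white) = (12 − 1)/(78 − 4) = 11/74 ≈ 0.149.

MAP estimate of p(white) = 0.149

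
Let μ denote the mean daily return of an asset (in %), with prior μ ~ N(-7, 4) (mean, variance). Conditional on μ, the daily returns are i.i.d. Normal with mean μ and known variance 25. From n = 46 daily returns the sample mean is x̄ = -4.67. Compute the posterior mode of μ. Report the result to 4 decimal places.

n = 46, x̄ = -4.67.
For a Normal prior and Normal likelihood with known variance, the posterior is Normal; its mode equals its mean, the precision-weighted average.
Prior precision 1/σ₀² = 1/4 = 0.25; data precision n/σ² = 46/25 = 1.84.
μ̂ = (0.25·(-7) + 1.84·(-4.67)) / (0.25 + 1.84) = (-10.3428)/2.09 = -25857/5225 ≈ -4.9487.

μ̂_MAP = -4.9487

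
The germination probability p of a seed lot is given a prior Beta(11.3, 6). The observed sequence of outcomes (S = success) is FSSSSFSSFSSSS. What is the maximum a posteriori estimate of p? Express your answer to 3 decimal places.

Prior: Beta(11.3, 6).
Data: 10 successes in 13 trials (from the sequence). The binomial likelihood contributes p^10(1−p)^3, so the posterior is Beta(11.3+10, 6+3) = Beta(21.3, 9).
For Beta(a, b) with a, b > 1 the mode is (a−1)/(a+b−2) = 20.3/28.3 ≈ 0.717.

p̂_MAP = 0.717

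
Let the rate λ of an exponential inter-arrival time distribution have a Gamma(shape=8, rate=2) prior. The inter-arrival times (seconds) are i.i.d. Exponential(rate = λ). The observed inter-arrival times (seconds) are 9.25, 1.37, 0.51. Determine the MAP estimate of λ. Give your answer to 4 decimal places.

λ̂_MAP = 0.7616

The Exponential(rate=λ) likelihood is ∝ λ^n e^(−λΣtᵢ). Here n = 3 and Σtᵢ = 9.25 + 1.37 + 0.51 = 11.13.
Posterior ∝ λ^7e^(−2λ) · λ^3e^(−11.13λ) = λ^10e^(−13.13λ), i.e. Gamma(11, 13.13).
Mode = (a−1)/b = 10/13.13 ≈ 0.7616.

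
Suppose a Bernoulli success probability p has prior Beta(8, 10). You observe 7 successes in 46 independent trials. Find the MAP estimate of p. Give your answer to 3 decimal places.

Prior: Beta(8, 10).
Data: 7 successes in 46 trials. The binomial likelihood contributes p^7(1−p)^39, so the posterior is Beta(8+7, 10+39) = Beta(15, 49).
For Beta(a, b) with a, b > 1 the mode is (a−1)/(a+b−2) = 14/62 ≈ 0.226.

p̂_MAP = 0.226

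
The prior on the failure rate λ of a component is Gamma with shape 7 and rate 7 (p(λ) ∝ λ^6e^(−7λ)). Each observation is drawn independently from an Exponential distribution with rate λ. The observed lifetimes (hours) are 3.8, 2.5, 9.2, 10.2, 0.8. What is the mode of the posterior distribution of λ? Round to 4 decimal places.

λ̂_MAP = 0.3284

The Exponential(rate=λ) likelihood is ∝ λ^n e^(−λΣtᵢ). Here n = 5 and Σtᵢ = 3.8 + 2.5 + 9.2 + 10.2 + 0.8 = 26.5.
Posterior ∝ λ^6e^(−7λ) · λ^5e^(−26.5λ) = λ^11e^(−33.5λ), i.e. Gamma(12, 33.5).
Mode = (a−1)/b = 11/33.5 ≈ 0.3284.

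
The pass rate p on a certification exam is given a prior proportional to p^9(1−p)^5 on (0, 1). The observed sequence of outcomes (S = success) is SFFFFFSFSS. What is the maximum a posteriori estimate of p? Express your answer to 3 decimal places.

p̂_MAP = 0.542

The prior density ∝ p^9(1−p)^5 is the kernel of Beta(10, 6).
Data: 4 successes in 10 trials (from the sequence). The binomial likelihood contributes p^4(1−p)^6, so the posterior is Beta(10+4, 6+6) = Beta(14, 12).
For Beta(a, b) with a, b > 1 the mode is (a−1)/(a+b−2) = 13/24 ≈ 0.542.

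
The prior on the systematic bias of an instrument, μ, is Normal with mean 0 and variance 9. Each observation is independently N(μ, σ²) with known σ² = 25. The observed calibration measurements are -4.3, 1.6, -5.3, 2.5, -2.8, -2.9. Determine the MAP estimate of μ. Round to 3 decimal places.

n = 6; x̄ = ((-4.3) + 1.6 + (-5.3) + 2.5 + (-2.8) + (-2.9))/6 = -11.2/6 = -28/15 ≈ -1.8667.
For a Normal prior and Normal likelihood with known variance, the posterior is Normal; its mode equals its mean, the precision-weighted average.
Prior precision 1/σ₀² = 1/9; data precision n/σ² = 6/25 = 0.24.
μ̂ = ((1/9)·0 + 0.24·(-28/15)) / (1/9 + 0.24) = (-0.448)/(79/225) = -504/395 ≈ -1.276.

μ̂_MAP = -1.276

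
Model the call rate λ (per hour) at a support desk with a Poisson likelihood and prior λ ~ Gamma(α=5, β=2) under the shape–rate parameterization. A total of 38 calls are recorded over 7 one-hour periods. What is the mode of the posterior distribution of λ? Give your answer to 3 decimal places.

Σxᵢ = 38, n = 7.
Posterior ∝ λ^4e^(−2λ) · λ^38e^(−7λ) = λ^42e^(−9λ), i.e. Gamma(shape=43, rate=9).
The mode of a Gamma(a, b) with a ≥ 1 (shape–rate) is (a−1)/b = 42/9 ≈ 4.667.

λ̂_MAP = 4.667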